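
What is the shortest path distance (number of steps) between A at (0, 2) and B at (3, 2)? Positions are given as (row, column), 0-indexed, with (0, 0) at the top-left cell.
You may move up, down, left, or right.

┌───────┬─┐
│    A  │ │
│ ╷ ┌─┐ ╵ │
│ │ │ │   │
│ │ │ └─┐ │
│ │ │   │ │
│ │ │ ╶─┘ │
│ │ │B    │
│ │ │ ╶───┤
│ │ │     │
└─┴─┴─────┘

Finding path from (0, 2) to (3, 2):
Path: (0,2) → (0,3) → (1,3) → (1,4) → (2,4) → (3,4) → (3,3) → (3,2)
Distance: 7 steps

Solution:

┌───────┬─┐
│    A ↓│ │
│ ╷ ┌─┐ ╵ │
│ │ │ │↳ ↓│
│ │ │ └─┐ │
│ │ │   │↓│
│ │ │ ╶─┘ │
│ │ │B ← ↲│
│ │ │ ╶───┤
│ │ │     │
└─┴─┴─────┘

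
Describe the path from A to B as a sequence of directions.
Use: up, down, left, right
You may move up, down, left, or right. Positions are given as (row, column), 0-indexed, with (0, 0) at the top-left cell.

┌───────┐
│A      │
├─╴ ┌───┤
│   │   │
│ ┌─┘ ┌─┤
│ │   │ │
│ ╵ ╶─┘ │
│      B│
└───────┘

Finding the path and converting it to directions:
Path through cells: (0,0) → (0,1) → (1,1) → (1,0) → (2,0) → (3,0) → (3,1) → (3,2) → (3,3)
Directions: right, down, left, down, down, right, right, right

Solution:

┌───────┐
│A ↓    │
├─╴ ┌───┤
│↓ ↲│   │
│ ┌─┘ ┌─┤
│↓│   │ │
│ ╵ ╶─┘ │
│↳ → → B│
└───────┘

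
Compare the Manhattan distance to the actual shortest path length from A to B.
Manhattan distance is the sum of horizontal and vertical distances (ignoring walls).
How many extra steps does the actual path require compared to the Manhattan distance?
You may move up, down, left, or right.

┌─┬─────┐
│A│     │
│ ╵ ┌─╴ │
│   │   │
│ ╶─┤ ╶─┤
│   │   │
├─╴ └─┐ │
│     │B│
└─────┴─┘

Manhattan distance: |3 - 0| + |3 - 0| = 6
Actual path length: 10
Extra steps: 10 - 6 = 4

Solution:

┌─┬─────┐
│A│↱ → ↓│
│ ╵ ┌─╴ │
│↳ ↑│↓ ↲│
│ ╶─┤ ╶─┤
│   │↳ ↓│
├─╴ └─┐ │
│     │B│
└─────┴─┘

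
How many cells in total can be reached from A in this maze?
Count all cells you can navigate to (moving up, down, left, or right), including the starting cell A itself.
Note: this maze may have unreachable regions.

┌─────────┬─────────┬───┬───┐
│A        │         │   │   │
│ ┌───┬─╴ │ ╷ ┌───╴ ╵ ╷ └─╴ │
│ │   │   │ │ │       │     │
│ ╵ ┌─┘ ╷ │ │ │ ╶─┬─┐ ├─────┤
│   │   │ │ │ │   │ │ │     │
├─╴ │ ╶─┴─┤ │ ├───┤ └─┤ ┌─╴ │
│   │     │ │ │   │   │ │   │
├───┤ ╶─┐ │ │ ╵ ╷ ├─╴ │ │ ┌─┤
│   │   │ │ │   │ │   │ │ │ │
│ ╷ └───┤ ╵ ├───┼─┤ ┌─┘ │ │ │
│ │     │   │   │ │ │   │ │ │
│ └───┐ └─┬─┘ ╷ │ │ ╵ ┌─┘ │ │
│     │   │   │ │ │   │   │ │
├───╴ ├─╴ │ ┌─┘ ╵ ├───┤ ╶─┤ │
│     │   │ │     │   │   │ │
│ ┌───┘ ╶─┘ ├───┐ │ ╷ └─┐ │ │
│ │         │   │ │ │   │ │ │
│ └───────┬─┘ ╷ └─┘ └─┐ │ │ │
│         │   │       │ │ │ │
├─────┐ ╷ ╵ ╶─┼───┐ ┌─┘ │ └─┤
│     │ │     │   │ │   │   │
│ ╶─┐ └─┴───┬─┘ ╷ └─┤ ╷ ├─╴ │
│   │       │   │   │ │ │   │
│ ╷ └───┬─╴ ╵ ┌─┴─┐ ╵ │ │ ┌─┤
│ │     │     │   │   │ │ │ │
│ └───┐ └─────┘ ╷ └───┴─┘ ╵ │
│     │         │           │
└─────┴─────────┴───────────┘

Using BFS/flood-fill to find all reachable cells from A:
Maze size: 14 × 14 = 196 total cells
140 cell(s) are walled off and cannot be reached from A.
Reachable cells: 56

Reachable region (· marks reachable cells):

┌─────────┬─────────┬───┬───┐
│A · · · ·│· · · · ·│· ·│· ·│
│ ┌───┬─╴ │ ╷ ┌───╴ ╵ ╷ └─╴ │
│·│· ·│· ·│·│·│· · · ·│· · ·│
│ ╵ ┌─┘ ╷ │ │ │ ╶─┬─┐ ├─────┤
│· ·│· ·│·│·│·│· ·│ │·│     │
├─╴ │ ╶─┴─┤ │ ├───┤ └─┤ ┌─╴ │
│· ·│· · ·│·│·│· ·│   │ │   │
├───┤ ╶─┐ │ │ ╵ ╷ ├─╴ │ │ ┌─┤
│   │· ·│·│·│· ·│·│   │ │ │ │
│ ╷ └───┤ ╵ ├───┼─┤ ┌─┘ │ │ │
│ │     │· ·│   │ │ │   │ │ │
│ └───┐ └─┬─┘ ╷ │ │ ╵ ┌─┘ │ │
│     │   │   │ │ │   │   │ │
├───╴ ├─╴ │ ┌─┘ ╵ ├───┤ ╶─┤ │
│     │   │ │     │   │   │ │
│ ┌───┘ ╶─┘ ├───┐ │ ╷ └─┐ │ │
│ │         │   │ │ │   │ │ │
│ └───────┬─┘ ╷ └─┘ └─┐ │ │ │
│         │   │       │ │ │ │
├─────┐ ╷ ╵ ╶─┼───┐ ┌─┘ │ └─┤
│     │ │     │   │ │   │   │
│ ╶─┐ └─┴───┬─┘ ╷ └─┤ ╷ ├─╴ │
│   │       │   │   │ │ │   │
│ ╷ └───┬─╴ ╵ ┌─┴─┐ ╵ │ │ ┌─┤
│ │     │     │   │   │ │ │ │
│ └───┐ └─────┘ ╷ └───┴─┘ ╵ │
│     │         │           │
└─────┴─────────┴───────────┘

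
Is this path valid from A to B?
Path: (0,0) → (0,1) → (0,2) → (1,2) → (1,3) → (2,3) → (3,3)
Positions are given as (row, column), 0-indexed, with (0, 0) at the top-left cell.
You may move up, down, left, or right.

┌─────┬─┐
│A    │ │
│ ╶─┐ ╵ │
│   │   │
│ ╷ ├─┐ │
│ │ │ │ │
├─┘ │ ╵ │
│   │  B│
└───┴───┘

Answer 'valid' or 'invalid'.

Checking path validity:
Result: All consecutive moves are passable.

valid

Correct solution:

┌─────┬─┐
│A → ↓│ │
│ ╶─┐ ╵ │
│   │↳ ↓│
│ ╷ ├─┐ │
│ │ │ │↓│
├─┘ │ ╵ │
│   │  B│
└───┴───┘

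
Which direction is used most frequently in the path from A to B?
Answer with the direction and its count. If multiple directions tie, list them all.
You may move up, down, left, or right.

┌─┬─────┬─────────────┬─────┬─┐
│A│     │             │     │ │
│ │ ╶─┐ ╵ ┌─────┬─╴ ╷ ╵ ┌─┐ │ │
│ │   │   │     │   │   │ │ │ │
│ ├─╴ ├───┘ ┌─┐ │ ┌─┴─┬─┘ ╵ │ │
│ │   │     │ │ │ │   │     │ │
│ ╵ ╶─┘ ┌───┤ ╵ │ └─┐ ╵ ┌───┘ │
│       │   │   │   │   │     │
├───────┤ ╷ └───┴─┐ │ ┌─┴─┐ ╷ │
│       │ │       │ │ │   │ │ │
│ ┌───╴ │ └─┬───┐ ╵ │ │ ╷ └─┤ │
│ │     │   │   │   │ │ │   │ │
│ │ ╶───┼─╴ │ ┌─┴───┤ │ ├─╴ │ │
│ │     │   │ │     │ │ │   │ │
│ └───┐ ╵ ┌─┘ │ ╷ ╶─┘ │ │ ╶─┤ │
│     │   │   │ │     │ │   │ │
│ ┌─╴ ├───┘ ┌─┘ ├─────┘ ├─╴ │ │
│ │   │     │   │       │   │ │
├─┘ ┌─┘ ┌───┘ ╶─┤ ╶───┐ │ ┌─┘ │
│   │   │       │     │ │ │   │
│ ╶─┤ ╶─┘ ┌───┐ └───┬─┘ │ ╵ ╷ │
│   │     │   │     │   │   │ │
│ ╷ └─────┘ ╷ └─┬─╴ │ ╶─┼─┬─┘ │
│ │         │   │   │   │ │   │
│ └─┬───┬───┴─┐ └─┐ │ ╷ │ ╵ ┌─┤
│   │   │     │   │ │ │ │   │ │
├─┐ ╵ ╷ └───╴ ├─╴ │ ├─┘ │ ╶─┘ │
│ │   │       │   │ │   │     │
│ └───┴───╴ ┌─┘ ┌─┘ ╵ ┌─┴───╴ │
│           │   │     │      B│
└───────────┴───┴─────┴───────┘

Directions: down, down, down, right, up, right, up, left, up, right, right, down, right, up, right, right, right, right, right, right, down, right, up, right, right, down, down, left, left, down, left, down, down, down, down, left, left, up, left, down, down, left, down, right, down, right, right, down, down, down, down, right, up, right, up, up, left, up, right, up, up, up, up, up, up, right, down, right, down, left, down, right, down, left, down, down, right, up, right, down, down, left, down, left, down, right, right, down
Counts: {'down': 31, 'right': 27, 'up': 17, 'left': 13}
Most common: down (31 times)

Solution:

┌─┬─────┬─────────────┬─────┬─┐
│A│↱ → ↓│↱ → → → → → ↓│↱ → ↓│ │
│ │ ╶─┐ ╵ ┌─────┬─╴ ╷ ╵ ┌─┐ │ │
│↓│↑ ↰│↳ ↑│     │   │↳ ↑│ │↓│ │
│ ├─╴ ├───┘ ┌─┐ │ ┌─┴─┬─┘ ╵ │ │
│↓│↱ ↑│     │ │ │ │   │↓ ← ↲│ │
│ ╵ ╶─┘ ┌───┤ ╵ │ └─┐ ╵ ┌───┘ │
│↳ ↑    │   │   │   │↓ ↲│     │
├───────┤ ╷ └───┴─┐ │ ┌─┴─┐ ╷ │
│       │ │       │ │↓│↱ ↓│ │ │
│ ┌───╴ │ └─┬───┐ ╵ │ │ ╷ └─┤ │
│ │     │   │   │   │↓│↑│↳ ↓│ │
│ │ ╶───┼─╴ │ ┌─┴───┤ │ ├─╴ │ │
│ │     │   │ │↓ ↰  │↓│↑│↓ ↲│ │
│ └───┐ ╵ ┌─┘ │ ╷ ╶─┘ │ │ ╶─┤ │
│     │   │   │↓│↑ ← ↲│↑│↳ ↓│ │
│ ┌─╴ ├───┘ ┌─┘ ├─────┘ ├─╴ │ │
│ │   │     │↓ ↲│      ↑│↓ ↲│ │
├─┘ ┌─┘ ┌───┘ ╶─┤ ╶───┐ │ ┌─┘ │
│   │   │    ↳ ↓│     │↑│↓│↱ ↓│
│ ╶─┤ ╶─┘ ┌───┐ └───┬─┘ │ ╵ ╷ │
│   │     │   │↳ → ↓│↱ ↑│↳ ↑│↓│
│ ╷ └─────┘ ╷ └─┬─╴ │ ╶─┼─┬─┘ │
│ │         │   │  ↓│↑ ↰│ │↓ ↲│
│ └─┬───┬───┴─┐ └─┐ │ ╷ │ ╵ ┌─┤
│   │   │     │   │↓│ │↑│↓ ↲│ │
├─┐ ╵ ╷ └───╴ ├─╴ │ ├─┘ │ ╶─┘ │
│ │   │       │   │↓│↱ ↑│↳ → ↓│
│ └───┴───╴ ┌─┘ ┌─┘ ╵ ┌─┴───╴ │
│           │   │  ↳ ↑│      B│
└───────────┴───┴─────┴───────┘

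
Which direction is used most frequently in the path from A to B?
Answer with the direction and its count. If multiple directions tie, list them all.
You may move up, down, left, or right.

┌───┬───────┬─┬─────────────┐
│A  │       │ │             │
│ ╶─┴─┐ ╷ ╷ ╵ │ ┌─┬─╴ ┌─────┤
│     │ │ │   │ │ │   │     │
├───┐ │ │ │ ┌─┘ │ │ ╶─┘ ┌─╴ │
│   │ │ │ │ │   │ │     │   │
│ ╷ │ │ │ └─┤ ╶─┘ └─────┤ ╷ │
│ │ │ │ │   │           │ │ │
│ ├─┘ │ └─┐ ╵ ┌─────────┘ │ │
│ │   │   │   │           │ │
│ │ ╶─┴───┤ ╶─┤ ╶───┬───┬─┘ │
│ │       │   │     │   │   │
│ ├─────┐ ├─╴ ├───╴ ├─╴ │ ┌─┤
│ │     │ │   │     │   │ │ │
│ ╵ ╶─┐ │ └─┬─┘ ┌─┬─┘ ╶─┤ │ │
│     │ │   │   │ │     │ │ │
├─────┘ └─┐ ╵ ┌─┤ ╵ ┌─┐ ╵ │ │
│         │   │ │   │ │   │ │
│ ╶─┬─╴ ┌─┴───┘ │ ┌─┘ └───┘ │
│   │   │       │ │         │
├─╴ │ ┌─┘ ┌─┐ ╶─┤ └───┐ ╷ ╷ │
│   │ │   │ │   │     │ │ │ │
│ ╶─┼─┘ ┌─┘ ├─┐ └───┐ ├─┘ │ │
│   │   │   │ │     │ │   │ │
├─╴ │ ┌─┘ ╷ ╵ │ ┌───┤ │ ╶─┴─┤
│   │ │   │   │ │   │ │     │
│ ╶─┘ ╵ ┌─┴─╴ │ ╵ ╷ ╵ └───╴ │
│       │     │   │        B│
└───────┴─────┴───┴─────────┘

Directions: down, right, right, down, down, down, left, down, right, right, right, down, down, right, down, right, up, right, up, right, right, up, left, left, up, right, right, right, right, right, up, up, right, down, down, down, left, down, down, down, left, up, left, left, down, left, down, down, right, right, down, down, down, right, right, right
Counts: {'down': 20, 'right': 21, 'left': 8, 'up': 7}
Most common: right (21 times)

Solution:

┌───┬───────┬─┬─────────────┐
│A  │       │ │             │
│ ╶─┴─┐ ╷ ╷ ╵ │ ┌─┬─╴ ┌─────┤
│↳ → ↓│ │ │   │ │ │   │     │
├───┐ │ │ │ ┌─┘ │ │ ╶─┘ ┌─╴ │
│   │↓│ │ │ │   │ │     │↱ ↓│
│ ╷ │ │ │ └─┤ ╶─┘ └─────┤ ╷ │
│ │ │↓│ │   │           │↑│↓│
│ ├─┘ │ └─┐ ╵ ┌─────────┘ │ │
│ │↓ ↲│   │   │↱ → → → → ↑│↓│
│ │ ╶─┴───┤ ╶─┤ ╶───┬───┬─┘ │
│ │↳ → → ↓│   │↑ ← ↰│   │↓ ↲│
│ ├─────┐ ├─╴ ├───╴ ├─╴ │ ┌─┤
│ │     │↓│   │↱ → ↑│   │↓│ │
│ ╵ ╶─┐ │ └─┬─┘ ┌─┬─┘ ╶─┤ │ │
│     │ │↳ ↓│↱ ↑│ │↓ ← ↰│↓│ │
├─────┘ └─┐ ╵ ┌─┤ ╵ ┌─┐ ╵ │ │
│         │↳ ↑│ │↓ ↲│ │↑ ↲│ │
│ ╶─┬─╴ ┌─┴───┘ │ ┌─┘ └───┘ │
│   │   │       │↓│         │
├─╴ │ ┌─┘ ┌─┐ ╶─┤ └───┐ ╷ ╷ │
│   │ │   │ │   │↳ → ↓│ │ │ │
│ ╶─┼─┘ ┌─┘ ├─┐ └───┐ ├─┘ │ │
│   │   │   │ │     │↓│   │ │
├─╴ │ ┌─┘ ╷ ╵ │ ┌───┤ │ ╶─┴─┤
│   │ │   │   │ │   │↓│     │
│ ╶─┘ ╵ ┌─┴─╴ │ ╵ ╷ ╵ └───╴ │
│       │     │   │  ↳ → → B│
└───────┴─────┴───┴─────────┘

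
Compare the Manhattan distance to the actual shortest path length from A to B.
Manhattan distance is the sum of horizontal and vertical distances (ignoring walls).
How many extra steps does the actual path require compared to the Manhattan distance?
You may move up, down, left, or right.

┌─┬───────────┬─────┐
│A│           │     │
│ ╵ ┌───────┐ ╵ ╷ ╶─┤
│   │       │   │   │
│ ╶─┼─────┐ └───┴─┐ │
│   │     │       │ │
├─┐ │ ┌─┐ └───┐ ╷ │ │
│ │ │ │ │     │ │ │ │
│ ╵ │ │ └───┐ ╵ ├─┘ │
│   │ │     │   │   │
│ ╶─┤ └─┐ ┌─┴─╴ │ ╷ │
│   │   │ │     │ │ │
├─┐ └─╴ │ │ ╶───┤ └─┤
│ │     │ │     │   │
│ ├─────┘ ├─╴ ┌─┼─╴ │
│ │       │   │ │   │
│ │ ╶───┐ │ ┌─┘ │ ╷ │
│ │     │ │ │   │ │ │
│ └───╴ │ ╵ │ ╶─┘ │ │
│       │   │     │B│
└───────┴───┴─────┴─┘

Manhattan distance: |9 - 0| + |9 - 0| = 18
Actual path length: 24
Extra steps: 24 - 18 = 6

Solution:

┌─┬───────────┬─────┐
│A│↱ → → → → ↓│↱ ↓  │
│ ╵ ┌───────┐ ╵ ╷ ╶─┤
│↳ ↑│       │↳ ↑│↳ ↓│
│ ╶─┼─────┐ └───┴─┐ │
│   │     │       │↓│
├─┐ │ ┌─┐ └───┐ ╷ │ │
│ │ │ │ │     │ │ │↓│
│ ╵ │ │ └───┐ ╵ ├─┘ │
│   │ │     │   │↓ ↲│
│ ╶─┤ └─┐ ┌─┴─╴ │ ╷ │
│   │   │ │     │↓│ │
├─┐ └─╴ │ │ ╶───┤ └─┤
│ │     │ │     │↳ ↓│
│ ├─────┘ ├─╴ ┌─┼─╴ │
│ │       │   │ │  ↓│
│ │ ╶───┐ │ ┌─┘ │ ╷ │
│ │     │ │ │   │ │↓│
│ └───╴ │ ╵ │ ╶─┘ │ │
│       │   │     │B│
└───────┴───┴─────┴─┘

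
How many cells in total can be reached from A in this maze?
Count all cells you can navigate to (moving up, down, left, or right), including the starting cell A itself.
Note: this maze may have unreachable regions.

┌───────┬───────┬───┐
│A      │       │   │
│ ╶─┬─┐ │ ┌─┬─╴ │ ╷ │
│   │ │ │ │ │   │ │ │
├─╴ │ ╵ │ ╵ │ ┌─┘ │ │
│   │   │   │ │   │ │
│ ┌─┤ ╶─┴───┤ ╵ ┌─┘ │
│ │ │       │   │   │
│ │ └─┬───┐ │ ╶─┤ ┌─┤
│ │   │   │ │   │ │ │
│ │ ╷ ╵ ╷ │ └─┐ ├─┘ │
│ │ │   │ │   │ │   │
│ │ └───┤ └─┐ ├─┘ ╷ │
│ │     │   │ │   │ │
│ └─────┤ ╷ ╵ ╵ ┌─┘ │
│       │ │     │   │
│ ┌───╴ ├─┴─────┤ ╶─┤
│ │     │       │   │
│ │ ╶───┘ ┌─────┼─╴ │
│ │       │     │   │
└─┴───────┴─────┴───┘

Using BFS/flood-fill to find all reachable cells from A:
Maze size: 10 × 10 = 100 total cells
29 cell(s) are walled off and cannot be reached from A.
Reachable cells: 71

Reachable region (· marks reachable cells):

┌───────┬───────┬───┐
│A · · ·│       │   │
│ ╶─┬─┐ │ ┌─┬─╴ │ ╷ │
│· ·│·│·│ │ │   │ │ │
├─╴ │ ╵ │ ╵ │ ┌─┘ │ │
│· ·│· ·│   │ │   │ │
│ ┌─┤ ╶─┴───┤ ╵ ┌─┘ │
│·│·│· · · ·│   │   │
│ │ └─┬───┐ │ ╶─┤ ┌─┤
│·│· ·│· ·│·│   │ │·│
│ │ ╷ ╵ ╷ │ └─┐ ├─┘ │
│·│·│· ·│·│· ·│ │· ·│
│ │ └───┤ └─┐ ├─┘ ╷ │
│·│· · ·│· ·│·│· ·│·│
│ └─────┤ ╷ ╵ ╵ ┌─┘ │
│· · · ·│·│· · ·│· ·│
│ ┌───╴ ├─┴─────┤ ╶─┤
│·│· · ·│· · · ·│· ·│
│ │ ╶───┘ ┌─────┼─╴ │
│·│· · · ·│     │· ·│
└─┴───────┴─────┴───┘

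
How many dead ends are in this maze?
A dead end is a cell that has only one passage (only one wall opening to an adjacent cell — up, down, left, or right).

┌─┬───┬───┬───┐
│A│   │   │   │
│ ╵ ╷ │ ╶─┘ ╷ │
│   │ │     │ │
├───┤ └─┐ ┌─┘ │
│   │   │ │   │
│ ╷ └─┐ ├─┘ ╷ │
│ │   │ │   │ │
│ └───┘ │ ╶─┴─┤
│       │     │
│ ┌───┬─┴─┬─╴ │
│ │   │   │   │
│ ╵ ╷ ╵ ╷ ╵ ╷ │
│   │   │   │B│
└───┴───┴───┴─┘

Checking each cell for number of passages:

Dead ends found at positions:
  (0, 0)
  (0, 4)
  (2, 4)
  (3, 2)
  (3, 6)
  (6, 6)
Total dead ends: 6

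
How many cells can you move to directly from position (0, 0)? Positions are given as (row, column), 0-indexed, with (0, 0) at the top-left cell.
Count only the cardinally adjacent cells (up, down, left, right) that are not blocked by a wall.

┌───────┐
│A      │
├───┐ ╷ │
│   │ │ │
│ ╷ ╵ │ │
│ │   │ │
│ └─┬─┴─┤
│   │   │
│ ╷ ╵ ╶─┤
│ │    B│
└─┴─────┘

Checking passable neighbors of (0, 0):
Neighbors: (0, 1)
Count: 1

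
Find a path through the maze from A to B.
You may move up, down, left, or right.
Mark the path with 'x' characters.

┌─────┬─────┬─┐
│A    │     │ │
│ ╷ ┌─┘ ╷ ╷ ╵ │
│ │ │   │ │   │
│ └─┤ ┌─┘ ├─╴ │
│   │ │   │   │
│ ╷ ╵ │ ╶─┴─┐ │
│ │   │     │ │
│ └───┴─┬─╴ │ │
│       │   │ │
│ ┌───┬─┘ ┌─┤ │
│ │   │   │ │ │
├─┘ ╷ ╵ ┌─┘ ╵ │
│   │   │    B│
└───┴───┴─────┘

Finding the shortest path through the maze:
Path length: 18 steps
Directions: down → down → right → down → right → up → up → right → up → right → right → down → right → down → down → down → down → down

Solution:

┌─────┬─────┬─┐
│A    │x x x│ │
│ ╷ ┌─┘ ╷ ╷ ╵ │
│x│ │x x│ │x x│
│ └─┤ ┌─┘ ├─╴ │
│x x│x│   │  x│
│ ╷ ╵ │ ╶─┴─┐ │
│ │x x│     │x│
│ └───┴─┬─╴ │ │
│       │   │x│
│ ┌───┬─┘ ┌─┤ │
│ │   │   │ │x│
├─┘ ╷ ╵ ┌─┘ ╵ │
│   │   │    B│
└───┴───┴─────┘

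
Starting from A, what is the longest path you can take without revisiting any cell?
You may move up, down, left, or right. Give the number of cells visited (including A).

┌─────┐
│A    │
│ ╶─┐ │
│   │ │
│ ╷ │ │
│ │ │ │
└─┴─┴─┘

Finding longest simple path using DFS:
Start: (0, 0)
Longest path visits 5 cells
Path: A → right → right → down → down

Solution:

┌─────┐
│A → ↓│
│ ╶─┐ │
│   │↓│
│ ╷ │ │
│ │ │B│
└─┴─┴─┘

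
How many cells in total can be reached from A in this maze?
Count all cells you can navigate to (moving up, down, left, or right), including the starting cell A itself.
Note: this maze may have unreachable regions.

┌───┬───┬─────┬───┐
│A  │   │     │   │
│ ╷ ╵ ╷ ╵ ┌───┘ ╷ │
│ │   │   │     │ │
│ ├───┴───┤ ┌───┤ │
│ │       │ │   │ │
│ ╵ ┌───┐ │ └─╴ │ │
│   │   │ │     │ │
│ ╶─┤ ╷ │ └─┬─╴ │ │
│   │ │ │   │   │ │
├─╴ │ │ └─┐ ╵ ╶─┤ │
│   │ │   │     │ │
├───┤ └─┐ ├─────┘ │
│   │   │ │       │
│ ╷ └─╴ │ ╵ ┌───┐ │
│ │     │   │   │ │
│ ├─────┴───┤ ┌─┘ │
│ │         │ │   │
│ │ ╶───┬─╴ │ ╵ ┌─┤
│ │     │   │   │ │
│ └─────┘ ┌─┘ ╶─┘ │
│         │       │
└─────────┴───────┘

Using BFS/flood-fill to find all reachable cells from A:
Maze size: 11 × 9 = 99 total cells
All cells are reachable — the maze is fully connected.
Reachable cells: 99

Reachable region (· marks reachable cells):

┌───┬───┬─────┬───┐
│A ·│· ·│· · ·│· ·│
│ ╷ ╵ ╷ ╵ ┌───┘ ╷ │
│·│· ·│· ·│· · ·│·│
│ ├───┴───┤ ┌───┤ │
│·│· · · ·│·│· ·│·│
│ ╵ ┌───┐ │ └─╴ │ │
│· ·│· ·│·│· · ·│·│
│ ╶─┤ ╷ │ └─┬─╴ │ │
│· ·│·│·│· ·│· ·│·│
├─╴ │ │ └─┐ ╵ ╶─┤ │
│· ·│·│· ·│· · ·│·│
├───┤ └─┐ ├─────┘ │
│· ·│· ·│·│· · · ·│
│ ╷ └─╴ │ ╵ ┌───┐ │
│·│· · ·│· ·│· ·│·│
│ ├─────┴───┤ ┌─┘ │
│·│· · · · ·│·│· ·│
│ │ ╶───┬─╴ │ ╵ ┌─┤
│·│· · ·│· ·│· ·│·│
│ └─────┘ ┌─┘ ╶─┘ │
│· · · · ·│· · · ·│
└─────────┴───────┘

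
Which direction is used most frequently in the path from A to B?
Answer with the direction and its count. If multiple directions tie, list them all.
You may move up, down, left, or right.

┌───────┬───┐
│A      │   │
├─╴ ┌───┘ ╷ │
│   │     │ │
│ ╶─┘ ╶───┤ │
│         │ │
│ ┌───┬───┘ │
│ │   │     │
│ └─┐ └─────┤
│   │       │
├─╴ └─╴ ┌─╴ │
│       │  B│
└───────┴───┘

Directions: right, down, left, down, down, down, right, down, right, right, up, right, right, down
Counts: {'right': 6, 'down': 6, 'left': 1, 'up': 1}
Most common: down and right (tied at 6 times each)

Solution:

┌───────┬───┐
│A ↓    │   │
├─╴ ┌───┘ ╷ │
│↓ ↲│     │ │
│ ╶─┘ ╶───┤ │
│↓        │ │
│ ┌───┬───┘ │
│↓│   │     │
│ └─┐ └─────┤
│↳ ↓│  ↱ → ↓│
├─╴ └─╴ ┌─╴ │
│  ↳ → ↑│  B│
└───────┴───┘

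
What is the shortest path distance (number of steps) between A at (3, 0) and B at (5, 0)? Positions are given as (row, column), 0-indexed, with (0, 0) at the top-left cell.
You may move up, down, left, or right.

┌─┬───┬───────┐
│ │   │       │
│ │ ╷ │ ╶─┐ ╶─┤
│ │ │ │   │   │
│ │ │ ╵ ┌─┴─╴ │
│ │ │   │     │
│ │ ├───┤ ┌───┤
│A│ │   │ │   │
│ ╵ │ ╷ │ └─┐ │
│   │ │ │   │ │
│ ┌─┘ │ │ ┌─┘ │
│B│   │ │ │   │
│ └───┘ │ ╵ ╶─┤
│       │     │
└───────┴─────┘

Finding path from (3, 0) to (5, 0):
Path: (3,0) → (4,0) → (5,0)
Distance: 2 steps

Solution:

┌─┬───┬───────┐
│ │   │       │
│ │ ╷ │ ╶─┐ ╶─┤
│ │ │ │   │   │
│ │ │ ╵ ┌─┴─╴ │
│ │ │   │     │
│ │ ├───┤ ┌───┤
│A│ │   │ │   │
│ ╵ │ ╷ │ └─┐ │
│↓  │ │ │   │ │
│ ┌─┘ │ │ ┌─┘ │
│B│   │ │ │   │
│ └───┘ │ ╵ ╶─┤
│       │     │
└───────┴─────┘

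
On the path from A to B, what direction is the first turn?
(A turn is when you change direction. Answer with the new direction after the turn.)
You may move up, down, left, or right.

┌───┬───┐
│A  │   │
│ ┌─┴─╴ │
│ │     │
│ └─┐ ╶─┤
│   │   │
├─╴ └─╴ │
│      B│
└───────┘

Directions: down, down, right, down, right, right
First turn direction: right

Solution:

┌───┬───┐
│A  │   │
│ ┌─┴─╴ │
│↓│     │
│ └─┐ ╶─┤
│↳ ↓│   │
├─╴ └─╴ │
│  ↳ → B│
└───────┘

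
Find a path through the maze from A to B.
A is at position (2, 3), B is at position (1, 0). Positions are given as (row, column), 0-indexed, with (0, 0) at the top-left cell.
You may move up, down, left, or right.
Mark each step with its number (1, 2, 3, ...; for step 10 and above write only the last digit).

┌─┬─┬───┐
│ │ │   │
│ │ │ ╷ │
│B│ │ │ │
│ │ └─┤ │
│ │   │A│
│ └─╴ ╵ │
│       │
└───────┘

Finding the shortest path from (2, 3) to (1, 0):
Path length: 6 steps
Directions: down → left → left → left → up → up

Solution:

┌─┬─┬───┐
│ │ │   │
│ │ │ ╷ │
│B│ │ │ │
│ │ └─┤ │
│5│   │A│
│ └─╴ ╵ │
│4 3 2 1│
└───────┘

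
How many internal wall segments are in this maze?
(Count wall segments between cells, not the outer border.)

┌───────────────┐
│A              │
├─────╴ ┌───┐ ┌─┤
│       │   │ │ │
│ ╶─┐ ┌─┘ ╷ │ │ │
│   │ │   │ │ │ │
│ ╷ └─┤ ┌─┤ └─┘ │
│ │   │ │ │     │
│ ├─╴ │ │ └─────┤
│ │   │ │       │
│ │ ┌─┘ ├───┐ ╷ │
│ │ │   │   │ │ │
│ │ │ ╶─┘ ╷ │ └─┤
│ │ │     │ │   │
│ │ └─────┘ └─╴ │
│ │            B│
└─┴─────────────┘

Counting internal wall segments:
Total internal walls: 49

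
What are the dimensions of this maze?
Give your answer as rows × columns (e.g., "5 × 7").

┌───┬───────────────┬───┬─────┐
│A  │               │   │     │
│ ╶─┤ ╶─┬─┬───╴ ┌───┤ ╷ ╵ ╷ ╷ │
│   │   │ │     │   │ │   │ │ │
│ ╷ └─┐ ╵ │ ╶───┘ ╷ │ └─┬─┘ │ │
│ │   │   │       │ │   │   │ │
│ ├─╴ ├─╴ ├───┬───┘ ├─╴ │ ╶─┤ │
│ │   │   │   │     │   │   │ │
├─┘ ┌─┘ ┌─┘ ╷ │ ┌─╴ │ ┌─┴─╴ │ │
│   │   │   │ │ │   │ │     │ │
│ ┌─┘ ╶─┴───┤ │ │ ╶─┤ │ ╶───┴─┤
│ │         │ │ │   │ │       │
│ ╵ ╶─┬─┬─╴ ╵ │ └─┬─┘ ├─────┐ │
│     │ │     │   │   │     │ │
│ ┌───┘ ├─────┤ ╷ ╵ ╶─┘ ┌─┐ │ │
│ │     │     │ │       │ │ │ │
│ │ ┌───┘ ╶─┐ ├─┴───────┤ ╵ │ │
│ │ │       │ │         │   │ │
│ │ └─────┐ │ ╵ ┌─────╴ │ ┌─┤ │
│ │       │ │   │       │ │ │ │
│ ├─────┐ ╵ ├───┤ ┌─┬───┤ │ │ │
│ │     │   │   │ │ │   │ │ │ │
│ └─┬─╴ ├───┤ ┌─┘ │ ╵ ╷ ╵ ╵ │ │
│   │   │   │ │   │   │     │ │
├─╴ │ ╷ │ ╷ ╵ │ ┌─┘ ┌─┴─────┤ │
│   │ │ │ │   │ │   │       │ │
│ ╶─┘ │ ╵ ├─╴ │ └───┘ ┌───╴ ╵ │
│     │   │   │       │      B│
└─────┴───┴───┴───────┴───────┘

Counting the maze dimensions:
Rows (vertical): 14
Columns (horizontal): 15
Dimensions: 14 × 15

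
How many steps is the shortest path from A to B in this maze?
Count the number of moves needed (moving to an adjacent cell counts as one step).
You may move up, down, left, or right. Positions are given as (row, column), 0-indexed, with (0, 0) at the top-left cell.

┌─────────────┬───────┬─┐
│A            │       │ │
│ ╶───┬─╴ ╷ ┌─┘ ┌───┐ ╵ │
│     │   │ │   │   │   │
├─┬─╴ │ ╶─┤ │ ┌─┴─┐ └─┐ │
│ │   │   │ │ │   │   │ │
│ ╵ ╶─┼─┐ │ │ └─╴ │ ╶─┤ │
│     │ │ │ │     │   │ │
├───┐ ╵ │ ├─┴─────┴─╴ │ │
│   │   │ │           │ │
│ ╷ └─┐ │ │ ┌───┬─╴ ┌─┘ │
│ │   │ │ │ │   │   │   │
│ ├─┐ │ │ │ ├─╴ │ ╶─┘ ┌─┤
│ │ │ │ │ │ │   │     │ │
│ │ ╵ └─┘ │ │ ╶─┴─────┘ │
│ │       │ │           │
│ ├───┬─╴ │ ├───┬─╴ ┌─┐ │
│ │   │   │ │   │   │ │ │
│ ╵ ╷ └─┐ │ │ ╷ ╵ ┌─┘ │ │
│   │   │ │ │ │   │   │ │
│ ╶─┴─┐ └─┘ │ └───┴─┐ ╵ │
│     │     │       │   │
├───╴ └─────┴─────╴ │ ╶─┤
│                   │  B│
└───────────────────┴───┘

Using BFS to find shortest path:
Start: (0, 0), End: (11, 11)
Path found:
(0,0) → (0,1) → (0,2) → (0,3) → (0,4) → (1,4) → (1,3) → (2,3) → (2,4) → (3,4) → (4,4) → (5,4) → (6,4) → (7,4) → (7,3) → (7,2) → (6,2) → (5,2) → (5,1) → (4,1) → (4,0) → (5,0) → (6,0) → (7,0) → (8,0) → (9,0) → (10,0) → (10,1) → (10,2) → (11,2) → (11,3) → (11,4) → (11,5) → (11,6) → (11,7) → (11,8) → (11,9) → (10,9) → (10,8) → (10,7) → (10,6) → (9,6) → (8,6) → (8,7) → (9,7) → (9,8) → (8,8) → (8,9) → (7,9) → (7,10) → (7,11) → (8,11) → (9,11) → (10,11) → (10,10) → (11,10) → (11,11)
Number of steps: 56

Solution:

┌─────────────┬───────┬─┐
│A → → → ↓    │       │ │
│ ╶───┬─╴ ╷ ┌─┘ ┌───┐ ╵ │
│     │↓ ↲│ │   │   │   │
├─┬─╴ │ ╶─┤ │ ┌─┴─┐ └─┐ │
│ │   │↳ ↓│ │ │   │   │ │
│ ╵ ╶─┼─┐ │ │ └─╴ │ ╶─┤ │
│     │ │↓│ │     │   │ │
├───┐ ╵ │ ├─┴─────┴─╴ │ │
│↓ ↰│   │↓│           │ │
│ ╷ └─┐ │ │ ┌───┬─╴ ┌─┘ │
│↓│↑ ↰│ │↓│ │   │   │   │
│ ├─┐ │ │ │ ├─╴ │ ╶─┘ ┌─┤
│↓│ │↑│ │↓│ │   │     │ │
│ │ ╵ └─┘ │ │ ╶─┴─────┘ │
│↓│  ↑ ← ↲│ │      ↱ → ↓│
│ ├───┬─╴ │ ├───┬─╴ ┌─┐ │
│↓│   │   │ │↱ ↓│↱ ↑│ │↓│
│ ╵ ╷ └─┐ │ │ ╷ ╵ ┌─┘ │ │
│↓  │   │ │ │↑│↳ ↑│   │↓│
│ ╶─┴─┐ └─┘ │ └───┴─┐ ╵ │
│↳ → ↓│     │↑ ← ← ↰│↓ ↲│
├───╴ └─────┴─────╴ │ ╶─┤
│    ↳ → → → → → → ↑│↳ B│
└───────────────────┴───┘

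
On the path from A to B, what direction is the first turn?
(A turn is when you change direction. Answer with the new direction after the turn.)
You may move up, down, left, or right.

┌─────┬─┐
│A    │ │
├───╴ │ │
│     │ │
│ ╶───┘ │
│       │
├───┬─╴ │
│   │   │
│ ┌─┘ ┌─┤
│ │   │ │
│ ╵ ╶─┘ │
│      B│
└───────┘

Directions: right, right, down, left, left, down, right, right, right, down, left, down, left, down, right, right
First turn direction: down

Solution:

┌─────┬─┐
│A → ↓│ │
├───╴ │ │
│↓ ← ↲│ │
│ ╶───┘ │
│↳ → → ↓│
├───┬─╴ │
│   │↓ ↲│
│ ┌─┘ ┌─┤
│ │↓ ↲│ │
│ ╵ ╶─┘ │
│  ↳ → B│
└───────┘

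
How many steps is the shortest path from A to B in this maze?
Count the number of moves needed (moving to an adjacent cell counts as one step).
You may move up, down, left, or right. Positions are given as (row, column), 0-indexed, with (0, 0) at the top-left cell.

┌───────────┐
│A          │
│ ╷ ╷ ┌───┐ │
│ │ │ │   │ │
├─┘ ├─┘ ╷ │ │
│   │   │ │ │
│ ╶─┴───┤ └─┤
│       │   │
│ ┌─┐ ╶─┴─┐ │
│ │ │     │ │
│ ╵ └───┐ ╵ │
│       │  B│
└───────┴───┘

Using BFS to find shortest path:
Start: (0, 0), End: (5, 5)
Path found:
(0,0) → (0,1) → (1,1) → (2,1) → (2,0) → (3,0) → (3,1) → (3,2) → (4,2) → (4,3) → (4,4) → (5,4) → (5,5)
Number of steps: 12

Solution:

┌───────────┐
│A ↓        │
│ ╷ ╷ ┌───┐ │
│ │↓│ │   │ │
├─┘ ├─┘ ╷ │ │
│↓ ↲│   │ │ │
│ ╶─┴───┤ └─┤
│↳ → ↓  │   │
│ ┌─┐ ╶─┴─┐ │
│ │ │↳ → ↓│ │
│ ╵ └───┐ ╵ │
│       │↳ B│
└───────┴───┘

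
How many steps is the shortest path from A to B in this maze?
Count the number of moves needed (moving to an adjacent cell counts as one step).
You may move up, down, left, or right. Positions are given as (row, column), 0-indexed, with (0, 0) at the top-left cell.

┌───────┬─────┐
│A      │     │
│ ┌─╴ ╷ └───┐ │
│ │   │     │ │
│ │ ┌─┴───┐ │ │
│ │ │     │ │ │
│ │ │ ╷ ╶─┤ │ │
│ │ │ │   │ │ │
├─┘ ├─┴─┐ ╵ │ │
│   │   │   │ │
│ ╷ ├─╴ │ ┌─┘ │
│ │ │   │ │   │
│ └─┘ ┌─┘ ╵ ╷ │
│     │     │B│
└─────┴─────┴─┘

Using BFS to find shortest path:
Start: (0, 0), End: (6, 6)
Path found:
(0,0) → (0,1) → (0,2) → (0,3) → (1,3) → (1,4) → (1,5) → (2,5) → (3,5) → (4,5) → (4,4) → (5,4) → (6,4) → (6,5) → (5,5) → (5,6) → (6,6)
Number of steps: 16

Solution:

┌───────┬─────┐
│A → → ↓│     │
│ ┌─╴ ╷ └───┐ │
│ │   │↳ → ↓│ │
│ │ ┌─┴───┐ │ │
│ │ │     │↓│ │
│ │ │ ╷ ╶─┤ │ │
│ │ │ │   │↓│ │
├─┘ ├─┴─┐ ╵ │ │
│   │   │↓ ↲│ │
│ ╷ ├─╴ │ ┌─┘ │
│ │ │   │↓│↱ ↓│
│ └─┘ ┌─┘ ╵ ╷ │
│     │  ↳ ↑│B│
└─────┴─────┴─┘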